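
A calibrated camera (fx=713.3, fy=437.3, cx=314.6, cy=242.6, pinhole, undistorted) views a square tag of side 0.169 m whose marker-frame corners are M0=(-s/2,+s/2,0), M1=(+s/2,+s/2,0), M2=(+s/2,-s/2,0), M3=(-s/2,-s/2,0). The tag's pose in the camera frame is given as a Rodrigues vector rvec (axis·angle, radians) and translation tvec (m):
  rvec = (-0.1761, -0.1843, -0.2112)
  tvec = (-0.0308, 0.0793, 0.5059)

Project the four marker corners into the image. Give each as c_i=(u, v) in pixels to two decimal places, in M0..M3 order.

c0=(175.06, 405.00) c1=(411.56, 366.53) c2=(356.58, 227.75) c3=(128.63, 254.91)

Intrinsics K: fx=713.3, fy=437.3, cx=314.6, cy=242.6
Marker side s = 0.169 m; corners in marker frame (Z=0):
  M0 = (-0.0845, +0.0845, 0)
  M1 = (+0.0845, +0.0845, 0)
  M2 = (+0.0845, -0.0845, 0)
  M3 = (-0.0845, -0.0845, 0)
rvec = (-0.1761, -0.1843, -0.2112), |rvec| = θ = 0.33103 rad = 18.967°
Rodrigues: sinθ=0.32502, 1−cosθ=0.05429; R = I + sinθ·[k]× + (1−cosθ)·[k]×²:
    [+0.96107 +0.22344 -0.16253]
    [-0.19128 +0.96254 +0.19219]
    [+0.19938 -0.15362 +0.96781]
t = (-0.0308, 0.0793, 0.5059) m
M0: Pc = R·M0+t = (-0.09313, +0.17680, +0.47607); u = 713.3·(-0.09313)/0.47607 + 314.6 = 175.0637, v = 437.3·(+0.17680)/0.47607 + 242.6 = 404.9991
M1: Pc = R·M1+t = (+0.06929, +0.14447, +0.50977); u = 713.3·(+0.06929)/0.50977 + 314.6 = 411.5573, v = 437.3·(+0.14447)/0.50977 + 242.6 = 366.5332
M2: Pc = R·M2+t = (+0.03153, -0.01820, +0.53573); u = 713.3·(+0.03153)/0.53573 + 314.6 = 356.5803, v = 437.3·(-0.01820)/0.53573 + 242.6 = 227.7457
M3: Pc = R·M3+t = (-0.13089, +0.01413, +0.50203); u = 713.3·(-0.13089)/0.50203 + 314.6 = 128.6263, v = 437.3·(+0.01413)/0.50203 + 242.6 = 254.9074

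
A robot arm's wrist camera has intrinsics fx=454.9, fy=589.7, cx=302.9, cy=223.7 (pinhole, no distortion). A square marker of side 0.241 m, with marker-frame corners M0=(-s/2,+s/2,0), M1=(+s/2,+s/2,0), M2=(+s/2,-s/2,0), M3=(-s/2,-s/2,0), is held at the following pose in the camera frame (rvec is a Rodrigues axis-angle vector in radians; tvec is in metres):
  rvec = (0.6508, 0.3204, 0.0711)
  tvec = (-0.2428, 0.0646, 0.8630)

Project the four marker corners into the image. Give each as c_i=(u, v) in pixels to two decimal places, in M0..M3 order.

c0=(137.16, 309.27) c1=(240.30, 341.36) c2=(223.20, 214.86) c3=(103.12, 187.11)

Intrinsics K: fx=454.9, fy=589.7, cx=302.9, cy=223.7
Marker side s = 0.241 m; corners in marker frame (Z=0):
  M0 = (-0.1205, +0.1205, 0)
  M1 = (+0.1205, +0.1205, 0)
  M2 = (+0.1205, -0.1205, 0)
  M3 = (-0.1205, -0.1205, 0)
rvec = (0.6508, 0.3204, 0.0711), |rvec| = θ = 0.72887 rad = 41.761°
Rodrigues: sinθ=0.66603, 1−cosθ=0.25407; R = I + sinθ·[k]× + (1−cosθ)·[k]×²:
    [+0.94849 +0.03475 +0.31490]
    [+0.16469 +0.79502 -0.58379]
    [-0.27065 +0.60558 +0.74834]
t = (-0.2428, 0.0646, 0.8630) m
M0: Pc = R·M0+t = (-0.35290, +0.14055, +0.96859); u = 454.9·(-0.35290)/0.96859 + 302.9 = 137.1569, v = 589.7·(+0.14055)/0.96859 + 223.7 = 309.2734
M1: Pc = R·M1+t = (-0.12432, +0.18025, +0.90336); u = 454.9·(-0.12432)/0.90336 + 302.9 = 240.2971, v = 589.7·(+0.18025)/0.90336 + 223.7 = 341.3618
M2: Pc = R·M2+t = (-0.13270, -0.01135, +0.75741); u = 454.9·(-0.13270)/0.75741 + 302.9 = 223.2038, v = 589.7·(-0.01135)/0.75741 + 223.7 = 214.8596
M3: Pc = R·M3+t = (-0.36128, -0.05105, +0.82264); u = 454.9·(-0.36128)/0.82264 + 302.9 = 103.1207, v = 589.7·(-0.05105)/0.82264 + 223.7 = 187.1084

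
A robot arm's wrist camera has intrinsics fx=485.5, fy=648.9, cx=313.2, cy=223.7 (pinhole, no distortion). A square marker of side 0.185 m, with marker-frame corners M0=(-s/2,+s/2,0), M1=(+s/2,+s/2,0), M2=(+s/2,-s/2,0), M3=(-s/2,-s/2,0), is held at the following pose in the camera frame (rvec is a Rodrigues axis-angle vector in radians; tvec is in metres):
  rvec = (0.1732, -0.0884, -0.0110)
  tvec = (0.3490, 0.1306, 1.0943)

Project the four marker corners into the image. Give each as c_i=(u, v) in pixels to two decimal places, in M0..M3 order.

Intrinsics K: fx=485.5, fy=648.9, cx=313.2, cy=223.7
Marker side s = 0.185 m; corners in marker frame (Z=0):
  M0 = (-0.0925, +0.0925, 0)
  M1 = (+0.0925, +0.0925, 0)
  M2 = (+0.0925, -0.0925, 0)
  M3 = (-0.0925, -0.0925, 0)
rvec = (0.1732, -0.0884, -0.0110), |rvec| = θ = 0.19477 rad = 11.159°
Rodrigues: sinθ=0.19354, 1−cosθ=0.01891; R = I + sinθ·[k]× + (1−cosθ)·[k]×²:
    [+0.99604 +0.00330 -0.08879]
    [-0.01856 +0.98499 -0.17162]
    [+0.08689 +0.17259 +0.98115]
t = (0.3490, 0.1306, 1.0943) m
M0: Pc = R·M0+t = (+0.25717, +0.22343, +1.10223); u = 485.5·(+0.25717)/1.10223 + 313.2 = 426.4766, v = 648.9·(+0.22343)/1.10223 + 223.7 = 355.2361
M1: Pc = R·M1+t = (+0.44144, +0.21999, +1.11830); u = 485.5·(+0.44144)/1.11830 + 313.2 = 504.8466, v = 648.9·(+0.21999)/1.11830 + 223.7 = 351.3528
M2: Pc = R·M2+t = (+0.44083, +0.03777, +1.08637); u = 485.5·(+0.44083)/1.08637 + 313.2 = 510.2065, v = 648.9·(+0.03777)/1.08637 + 223.7 = 246.2613
M3: Pc = R·M3+t = (+0.25656, +0.04121, +1.07030); u = 485.5·(+0.25656)/1.07030 + 313.2 = 429.5790, v = 648.9·(+0.04121)/1.07030 + 223.7 = 248.6821

c0=(426.48, 355.24) c1=(504.85, 351.35) c2=(510.21, 246.26) c3=(429.58, 248.68)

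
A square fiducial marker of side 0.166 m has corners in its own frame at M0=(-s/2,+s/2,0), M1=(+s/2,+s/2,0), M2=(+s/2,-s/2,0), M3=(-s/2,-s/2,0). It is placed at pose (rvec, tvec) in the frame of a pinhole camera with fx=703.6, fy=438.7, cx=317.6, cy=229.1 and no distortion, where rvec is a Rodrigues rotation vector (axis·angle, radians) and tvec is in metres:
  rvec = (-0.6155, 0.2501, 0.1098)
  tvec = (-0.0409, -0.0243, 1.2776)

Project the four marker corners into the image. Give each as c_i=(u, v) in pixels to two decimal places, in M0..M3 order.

c0=(241.53, 243.38) c1=(331.87, 245.56) c2=(346.63, 198.98) c3=(262.01, 198.47)

Intrinsics K: fx=703.6, fy=438.7, cx=317.6, cy=229.1
Marker side s = 0.166 m; corners in marker frame (Z=0):
  M0 = (-0.0830, +0.0830, 0)
  M1 = (+0.0830, +0.0830, 0)
  M2 = (+0.0830, -0.0830, 0)
  M3 = (-0.0830, -0.0830, 0)
rvec = (-0.6155, 0.2501, 0.1098), |rvec| = θ = 0.67338 rad = 38.582°
Rodrigues: sinθ=0.62364, 1−cosθ=0.21828; R = I + sinθ·[k]× + (1−cosθ)·[k]×²:
    [+0.96409 -0.17579 +0.19909]
    [+0.02758 +0.81183 +0.58325]
    [-0.26416 -0.55681 +0.78752]
t = (-0.0409, -0.0243, 1.2776) m
M0: Pc = R·M0+t = (-0.13551, +0.04079, +1.25331); u = 703.6·(-0.13551)/1.25331 + 317.6 = 241.5257, v = 438.7·(+0.04079)/1.25331 + 229.1 = 243.3786
M1: Pc = R·M1+t = (+0.02453, +0.04537, +1.20946); u = 703.6·(+0.02453)/1.20946 + 317.6 = 331.8693, v = 438.7·(+0.04537)/1.20946 + 229.1 = 245.5572
M2: Pc = R·M2+t = (+0.05371, -0.08939, +1.30189); u = 703.6·(+0.05371)/1.30189 + 317.6 = 346.6272, v = 438.7·(-0.08939)/1.30189 + 229.1 = 198.9774
M3: Pc = R·M3+t = (-0.10633, -0.09397, +1.34574); u = 703.6·(-0.10633)/1.34574 + 317.6 = 262.0078, v = 438.7·(-0.09397)/1.34574 + 229.1 = 198.4662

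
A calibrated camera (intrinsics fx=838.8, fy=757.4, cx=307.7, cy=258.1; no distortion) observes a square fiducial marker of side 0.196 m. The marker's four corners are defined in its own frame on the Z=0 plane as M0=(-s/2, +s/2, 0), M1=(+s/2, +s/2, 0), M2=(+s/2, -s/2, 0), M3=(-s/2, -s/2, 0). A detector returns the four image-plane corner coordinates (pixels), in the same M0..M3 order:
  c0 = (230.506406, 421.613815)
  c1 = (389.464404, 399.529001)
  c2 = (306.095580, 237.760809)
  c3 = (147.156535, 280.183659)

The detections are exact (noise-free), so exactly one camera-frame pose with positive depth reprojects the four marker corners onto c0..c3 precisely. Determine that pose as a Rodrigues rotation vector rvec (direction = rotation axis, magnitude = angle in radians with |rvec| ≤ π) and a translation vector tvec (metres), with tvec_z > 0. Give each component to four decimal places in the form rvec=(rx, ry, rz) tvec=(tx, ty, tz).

Intrinsics K: fx=838.8, fy=757.4, cx=307.7, cy=258.1
Marker side s = 0.196 m; corners in marker frame (Z=0):
  M0 = (-0.0980, +0.0980, 0)
  M1 = (+0.0980, +0.0980, 0)
  M2 = (+0.0980, -0.0980, 0)
  M3 = (-0.0980, -0.0980, 0)
Detected image corners:
  c0 = (230.506406, 421.613815) px
  c1 = (389.464404, 399.529001) px
  c2 = (306.095580, 237.760809) px
  c3 = (147.156535, 280.183659) px
Planar DLT: solve 8×8 A·h = b for H (H[2,2]=1):
  H  [+645.71855 +511.79804 +264.82577]
  H  [-369.10132 +878.25965 +338.13999]
  H  [-0.61588 +0.32239 +1.00000]
B = K⁻¹H; ‖b₁‖=1.203240, ‖b₂‖=1.203240; λ = 2/(‖b₁‖+‖b₂‖) = 0.831089, sign → tz>0 ⇒ λ=+0.831089
r₁ = λ·B[:,0] = (+0.82755,-0.23059,-0.51185); r₂ = λ·B[:,1] = (+0.40881,+0.87240,+0.26793)
r₃ = r₁×r₂ = (+0.38476,-0.43098,+0.81622); SVD([r₁ r₂ r₃]) → R = UVᵀ:
  R  [+0.82755 +0.40881 +0.38476]
  R  [-0.23059 +0.87240 -0.43098]
  R  [-0.51185 +0.26793 +0.81622]
t = (-0.04248, +0.08783, +0.83109) m
tr R = 2.516174; θ = arccos((tr R − 1)/2) = 0.710421 rad = 40.704°
axis k = ((R−Rᵀ)₃₂, (R−Rᵀ)₁₃, (R−Rᵀ)₂₁) / (2 sinθ) = (+0.535846, +0.687427, -0.490218)
rvec = θ·k = (+0.380677, +0.488363, -0.348261)

rvec=(0.3807, 0.4884, -0.3483) tvec=(-0.0425, 0.0878, 0.8311)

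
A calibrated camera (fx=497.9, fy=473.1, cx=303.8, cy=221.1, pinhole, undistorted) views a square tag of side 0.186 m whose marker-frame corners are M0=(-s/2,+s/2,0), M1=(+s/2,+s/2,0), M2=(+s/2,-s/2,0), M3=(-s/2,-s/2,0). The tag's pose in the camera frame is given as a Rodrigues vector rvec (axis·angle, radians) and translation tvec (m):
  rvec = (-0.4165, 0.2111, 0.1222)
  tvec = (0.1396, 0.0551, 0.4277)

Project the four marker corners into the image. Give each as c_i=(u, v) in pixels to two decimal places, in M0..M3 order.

c0=(345.26, 373.05) c1=(592.72, 408.11) c2=(579.23, 197.17) c3=(369.76, 185.76)

Intrinsics K: fx=497.9, fy=473.1, cx=303.8, cy=221.1
Marker side s = 0.186 m; corners in marker frame (Z=0):
  M0 = (-0.0930, +0.0930, 0)
  M1 = (+0.0930, +0.0930, 0)
  M2 = (+0.0930, -0.0930, 0)
  M3 = (-0.0930, -0.0930, 0)
rvec = (-0.4165, 0.2111, 0.1222), |rvec| = θ = 0.48267 rad = 27.655°
Rodrigues: sinθ=0.46414, 1−cosθ=0.11424; R = I + sinθ·[k]× + (1−cosθ)·[k]×²:
    [+0.97083 -0.16062 +0.17804]
    [+0.07440 +0.90761 +0.41317]
    [-0.22796 -0.38787 +0.89308]
t = (0.1396, 0.0551, 0.4277) m
M0: Pc = R·M0+t = (+0.03438, +0.13259, +0.41283); u = 497.9·(+0.03438)/0.41283 + 303.8 = 345.2588, v = 473.1·(+0.13259)/0.41283 + 221.1 = 373.0467
M1: Pc = R·M1+t = (+0.21495, +0.14643, +0.37043); u = 497.9·(+0.21495)/0.37043 + 303.8 = 592.7165, v = 473.1·(+0.14643)/0.37043 + 221.1 = 408.1117
M2: Pc = R·M2+t = (+0.24482, -0.02239, +0.44257); u = 497.9·(+0.24482)/0.44257 + 303.8 = 579.2318, v = 473.1·(-0.02239)/0.44257 + 221.1 = 197.1665
M3: Pc = R·M3+t = (+0.06425, -0.03623, +0.48497); u = 497.9·(+0.06425)/0.48497 + 303.8 = 369.7642, v = 473.1·(-0.03623)/0.48497 + 221.1 = 185.7601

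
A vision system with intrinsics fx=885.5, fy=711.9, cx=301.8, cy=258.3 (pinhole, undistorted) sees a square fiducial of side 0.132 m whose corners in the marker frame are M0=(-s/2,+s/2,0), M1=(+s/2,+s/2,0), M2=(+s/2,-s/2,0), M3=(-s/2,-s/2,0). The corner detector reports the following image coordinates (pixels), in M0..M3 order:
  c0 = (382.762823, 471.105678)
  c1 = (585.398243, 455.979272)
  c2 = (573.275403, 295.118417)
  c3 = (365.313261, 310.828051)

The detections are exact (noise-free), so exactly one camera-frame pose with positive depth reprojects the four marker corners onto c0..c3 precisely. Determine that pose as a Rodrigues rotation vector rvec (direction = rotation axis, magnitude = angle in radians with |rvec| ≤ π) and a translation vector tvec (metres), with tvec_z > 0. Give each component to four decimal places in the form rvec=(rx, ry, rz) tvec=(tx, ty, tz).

rvec=(0.1123, -0.0004, -0.0943) tvec=(0.1121, 0.1004, 0.5675)

Intrinsics K: fx=885.5, fy=711.9, cx=301.8, cy=258.3
Marker side s = 0.132 m; corners in marker frame (Z=0):
  M0 = (-0.0660, +0.0660, 0)
  M1 = (+0.0660, +0.0660, 0)
  M2 = (+0.0660, -0.0660, 0)
  M3 = (-0.0660, -0.0660, 0)
Detected image corners:
  c0 = (382.762823, 471.105678) px
  c1 = (585.398243, 455.979272) px
  c2 = (573.275403, 295.118417) px
  c3 = (365.313261, 310.828051) px
Planar DLT: solve 8×8 A·h = b for H (H[2,2]=1):
  H  [+1550.93951 +206.02147 +476.72549]
  H  [-120.06417 +1292.00329 +384.30704]
  H  [-0.00858 +0.19718 +1.00000]
B = K⁻¹H; ‖b₁‖=1.762223, ‖b₂‖=1.762223; λ = 2/(‖b₁‖+‖b₂‖) = 0.567465, sign → tz>0 ⇒ λ=+0.567465
r₁ = λ·B[:,0] = (+0.99557,-0.09394,-0.00487); r₂ = λ·B[:,1] = (+0.09389,+0.98927,+0.11189)
r₃ = r₁×r₂ = (-0.00569,-0.11185,+0.99371); SVD([r₁ r₂ r₃]) → R = UVᵀ:
  R  [+0.99557 +0.09389 -0.00569]
  R  [-0.09394 +0.98927 -0.11185]
  R  [-0.00487 +0.11189 +0.99371]
t = (+0.11210, +0.10044, +0.56746) m
tr R = 2.978549; θ = arccos((tr R − 1)/2) = 0.146592 rad = 8.399°
axis k = ((R−Rᵀ)₃₂, (R−Rᵀ)₁₃, (R−Rᵀ)₂₁) / (2 sinθ) = (+0.765902, -0.002812, -0.642951)
rvec = θ·k = (+0.112275, -0.000412, -0.094252)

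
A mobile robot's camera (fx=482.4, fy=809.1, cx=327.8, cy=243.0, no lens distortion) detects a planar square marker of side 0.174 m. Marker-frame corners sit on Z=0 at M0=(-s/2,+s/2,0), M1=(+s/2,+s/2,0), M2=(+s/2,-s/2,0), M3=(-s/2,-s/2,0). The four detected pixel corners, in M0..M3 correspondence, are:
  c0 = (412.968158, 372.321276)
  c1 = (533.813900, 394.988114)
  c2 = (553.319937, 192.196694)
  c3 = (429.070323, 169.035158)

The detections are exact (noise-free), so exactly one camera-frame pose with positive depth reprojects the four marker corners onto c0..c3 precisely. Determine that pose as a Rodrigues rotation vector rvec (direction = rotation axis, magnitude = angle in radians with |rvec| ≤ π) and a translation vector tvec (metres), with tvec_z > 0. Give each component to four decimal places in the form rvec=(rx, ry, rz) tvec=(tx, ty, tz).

rvec=(0.1083, 0.0087, 0.1107) tvec=(0.2180, 0.0341, 0.6814)

Intrinsics K: fx=482.4, fy=809.1, cx=327.8, cy=243.0
Marker side s = 0.174 m; corners in marker frame (Z=0):
  M0 = (-0.0870, +0.0870, 0)
  M1 = (+0.0870, +0.0870, 0)
  M2 = (+0.0870, -0.0870, 0)
  M3 = (-0.0870, -0.0870, 0)
Detected image corners:
  c0 = (412.968158, 372.321276) px
  c1 = (533.813900, 394.988114) px
  c2 = (553.319937, 192.196694) px
  c3 = (429.070323, 169.035158) px
Planar DLT: solve 8×8 A·h = b for H (H[2,2]=1):
  H  [+702.25756 -25.60647 +482.14885]
  H  [+130.55719 +1211.76585 +283.53621]
  H  [-0.00395 +0.15906 +1.00000]
B = K⁻¹H; ‖b₁‖=1.467476, ‖b₂‖=1.467476; λ = 2/(‖b₁‖+‖b₂‖) = 0.681442, sign → tz>0 ⇒ λ=+0.681442
r₁ = λ·B[:,0] = (+0.99384,+0.11077,-0.00269); r₂ = λ·B[:,1] = (-0.10982,+0.98802,+0.10839)
r₃ = r₁×r₂ = (+0.01466,-0.10743,+0.99410); SVD([r₁ r₂ r₃]) → R = UVᵀ:
  R  [+0.99384 -0.10982 +0.01466]
  R  [+0.11077 +0.98802 -0.10743]
  R  [-0.00269 +0.10839 +0.99410]
t = (+0.21803, +0.03414, +0.68144) m
tr R = 2.975971; θ = arccos((tr R − 1)/2) = 0.155167 rad = 8.890°
axis k = ((R−Rᵀ)₃₂, (R−Rᵀ)₁₃, (R−Rᵀ)₂₁) / (2 sinθ) = (+0.698224, +0.056146, +0.713674)
rvec = θ·k = (+0.108342, +0.008712, +0.110739)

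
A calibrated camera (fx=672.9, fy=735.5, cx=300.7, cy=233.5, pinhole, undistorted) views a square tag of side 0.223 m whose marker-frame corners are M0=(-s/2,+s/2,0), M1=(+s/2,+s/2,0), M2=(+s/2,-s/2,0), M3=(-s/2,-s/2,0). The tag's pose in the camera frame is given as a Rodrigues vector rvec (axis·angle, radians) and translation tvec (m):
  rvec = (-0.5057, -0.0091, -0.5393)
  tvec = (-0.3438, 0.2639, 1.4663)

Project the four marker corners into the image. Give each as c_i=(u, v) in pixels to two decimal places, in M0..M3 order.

Intrinsics K: fx=672.9, fy=735.5, cx=300.7, cy=233.5
Marker side s = 0.223 m; corners in marker frame (Z=0):
  M0 = (-0.1115, +0.1115, 0)
  M1 = (+0.1115, +0.1115, 0)
  M2 = (+0.1115, -0.1115, 0)
  M3 = (-0.1115, -0.1115, 0)
rvec = (-0.5057, -0.0091, -0.5393), |rvec| = θ = 0.73936 rad = 42.362°
Rodrigues: sinθ=0.67382, 1−cosθ=0.26110; R = I + sinθ·[k]× + (1−cosθ)·[k]×²:
    [+0.86104 +0.49369 +0.12197]
    [-0.48929 +0.73894 +0.46321]
    [+0.13856 -0.45852 +0.87781]
t = (-0.3438, 0.2639, 1.4663) m
M0: Pc = R·M0+t = (-0.38476, +0.40085, +1.39973); u = 672.9·(-0.38476)/1.39973 + 300.7 = 115.7315, v = 735.5·(+0.40085)/1.39973 + 233.5 = 444.1294
M1: Pc = R·M1+t = (-0.19275, +0.29174, +1.43062); u = 672.9·(-0.19275)/1.43062 + 300.7 = 210.0404, v = 735.5·(+0.29174)/1.43062 + 233.5 = 383.4845
M2: Pc = R·M2+t = (-0.30284, +0.12695, +1.53287); u = 672.9·(-0.30284)/1.53287 + 300.7 = 167.7596, v = 735.5·(+0.12695)/1.53287 + 233.5 = 294.4140
M3: Pc = R·M3+t = (-0.49485, +0.23606, +1.50198); u = 672.9·(-0.49485)/1.50198 + 300.7 = 79.0013, v = 735.5·(+0.23606)/1.50198 + 233.5 = 349.0980

c0=(115.73, 444.13) c1=(210.04, 383.48) c2=(167.76, 294.41) c3=(79.00, 349.10)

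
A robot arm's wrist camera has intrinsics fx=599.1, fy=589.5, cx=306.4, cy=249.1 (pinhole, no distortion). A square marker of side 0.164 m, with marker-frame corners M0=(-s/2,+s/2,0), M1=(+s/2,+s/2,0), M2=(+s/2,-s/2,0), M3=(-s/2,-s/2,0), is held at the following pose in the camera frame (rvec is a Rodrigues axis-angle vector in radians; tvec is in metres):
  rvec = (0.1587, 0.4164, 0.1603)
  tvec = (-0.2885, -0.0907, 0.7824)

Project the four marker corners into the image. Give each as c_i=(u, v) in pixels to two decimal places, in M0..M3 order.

c0=(37.37, 230.58) c1=(130.75, 252.62) c2=(139.78, 124.57) c3=(42.11, 111.90)

Intrinsics K: fx=599.1, fy=589.5, cx=306.4, cy=249.1
Marker side s = 0.164 m; corners in marker frame (Z=0):
  M0 = (-0.0820, +0.0820, 0)
  M1 = (+0.0820, +0.0820, 0)
  M2 = (+0.0820, -0.0820, 0)
  M3 = (-0.0820, -0.0820, 0)
rvec = (0.1587, 0.4164, 0.1603), |rvec| = θ = 0.47357 rad = 27.134°
Rodrigues: sinθ=0.45607, 1−cosθ=0.11006; R = I + sinθ·[k]× + (1−cosθ)·[k]×²:
    [+0.90230 -0.12195 +0.41349]
    [+0.18680 +0.97503 -0.12008]
    [-0.38853 +0.18559 +0.90255]
t = (-0.2885, -0.0907, 0.7824) m
M0: Pc = R·M0+t = (-0.37249, -0.02607, +0.82948); u = 599.1·(-0.37249)/0.82948 + 306.4 = 37.3657, v = 589.5·(-0.02607)/0.82948 + 249.1 = 230.5757
M1: Pc = R·M1+t = (-0.22451, +0.00457, +0.76576); u = 599.1·(-0.22451)/0.76576 + 306.4 = 130.7516, v = 589.5·(+0.00457)/0.76576 + 249.1 = 252.6184
M2: Pc = R·M2+t = (-0.20451, -0.15533, +0.73532); u = 599.1·(-0.20451)/0.73532 + 306.4 = 139.7754, v = 589.5·(-0.15533)/0.73532 + 249.1 = 124.5699
M3: Pc = R·M3+t = (-0.35249, -0.18597, +0.79904); u = 599.1·(-0.35249)/0.79904 + 306.4 = 42.1127, v = 589.5·(-0.18597)/0.79904 + 249.1 = 111.8985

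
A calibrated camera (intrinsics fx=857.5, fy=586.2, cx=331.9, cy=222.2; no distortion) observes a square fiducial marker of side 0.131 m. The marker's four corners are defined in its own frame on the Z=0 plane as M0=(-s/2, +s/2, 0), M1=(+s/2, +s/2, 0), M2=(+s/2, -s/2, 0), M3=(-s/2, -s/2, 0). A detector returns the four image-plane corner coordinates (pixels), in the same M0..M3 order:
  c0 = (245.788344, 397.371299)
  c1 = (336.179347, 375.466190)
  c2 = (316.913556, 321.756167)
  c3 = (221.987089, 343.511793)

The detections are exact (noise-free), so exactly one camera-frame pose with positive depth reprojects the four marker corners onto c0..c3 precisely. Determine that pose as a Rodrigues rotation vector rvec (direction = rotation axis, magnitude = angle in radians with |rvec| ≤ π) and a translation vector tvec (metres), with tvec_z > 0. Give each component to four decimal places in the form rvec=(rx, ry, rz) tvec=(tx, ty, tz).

rvec=(0.3757, -0.2391, -0.2525) tvec=(-0.0686, 0.2714, 1.1546)

Intrinsics K: fx=857.5, fy=586.2, cx=331.9, cy=222.2
Marker side s = 0.131 m; corners in marker frame (Z=0):
  M0 = (-0.0655, +0.0655, 0)
  M1 = (+0.0655, +0.0655, 0)
  M2 = (+0.0655, -0.0655, 0)
  M3 = (-0.0655, -0.0655, 0)
Detected image corners:
  c0 = (245.788344, 397.371299) px
  c1 = (336.179347, 375.466190) px
  c2 = (316.913556, 321.756167) px
  c3 = (221.987089, 343.511793) px
Planar DLT: solve 8×8 A·h = b for H (H[2,2]=1):
  H  [+751.20332 +258.61439 +280.93408]
  H  [-109.86111 +531.70251 +360.00692]
  H  [+0.15797 +0.33694 +1.00000]
B = K⁻¹H; ‖b₁‖=0.866119, ‖b₂‖=0.866119; λ = 2/(‖b₁‖+‖b₂‖) = 1.154576, sign → tz>0 ⇒ λ=+1.154576
r₁ = λ·B[:,0] = (+0.94086,-0.28552,+0.18239); r₂ = λ·B[:,1] = (+0.19764,+0.89978,+0.38902)
r₃ = r₁×r₂ = (-0.27518,-0.32996,+0.90299); SVD([r₁ r₂ r₃]) → R = UVᵀ:
  R  [+0.94086 +0.19764 -0.27518]
  R  [-0.28552 +0.89978 -0.32996]
  R  [+0.18239 +0.38902 +0.90299]
t = (-0.06862, +0.27142, +1.15458) m
tr R = 2.743631; θ = arccos((tr R − 1)/2) = 0.511900 rad = 29.330°
axis k = ((R−Rᵀ)₃₂, (R−Rᵀ)₁₃, (R−Rᵀ)₂₁) / (2 sinθ) = (+0.733904, -0.467072, -0.493182)
rvec = θ·k = (+0.375686, -0.239094, -0.252460)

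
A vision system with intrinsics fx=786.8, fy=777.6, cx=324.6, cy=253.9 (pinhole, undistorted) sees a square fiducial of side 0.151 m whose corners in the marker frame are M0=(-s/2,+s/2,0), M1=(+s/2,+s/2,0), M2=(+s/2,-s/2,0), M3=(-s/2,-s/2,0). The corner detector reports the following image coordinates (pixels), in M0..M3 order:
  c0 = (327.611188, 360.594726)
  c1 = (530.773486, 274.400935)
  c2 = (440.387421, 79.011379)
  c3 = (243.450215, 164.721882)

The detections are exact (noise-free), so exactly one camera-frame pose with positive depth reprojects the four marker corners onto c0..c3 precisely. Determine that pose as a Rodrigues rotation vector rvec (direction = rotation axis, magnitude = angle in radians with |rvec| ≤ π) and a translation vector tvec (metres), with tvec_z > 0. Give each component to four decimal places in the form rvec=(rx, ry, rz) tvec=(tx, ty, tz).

rvec=(-0.0896, 0.0536, -0.4078) tvec=(0.0416, -0.0248, 0.5461)

Intrinsics K: fx=786.8, fy=777.6, cx=324.6, cy=253.9
Marker side s = 0.151 m; corners in marker frame (Z=0):
  M0 = (-0.0755, +0.0755, 0)
  M1 = (+0.0755, +0.0755, 0)
  M2 = (+0.0755, -0.0755, 0)
  M3 = (-0.0755, -0.0755, 0)
Detected image corners:
  c0 = (327.611188, 360.594726) px
  c1 = (530.773486, 274.400935) px
  c2 = (440.387421, 79.011379) px
  c3 = (243.450215, 164.721882) px
Planar DLT: solve 8×8 A·h = b for H (H[2,2]=1):
  H  [+1300.55355 +508.88964 +384.49601]
  H  [-582.87309 +1256.27272 +218.56287]
  H  [-0.06225 -0.17892 +1.00000]
B = K⁻¹H; ‖b₁‖=1.831268, ‖b₂‖=1.831268; λ = 2/(‖b₁‖+‖b₂‖) = 0.546070, sign → tz>0 ⇒ λ=+0.546070
r₁ = λ·B[:,0] = (+0.91666,-0.39822,-0.03399); r₂ = λ·B[:,1] = (+0.39350,+0.91412,-0.09770)
r₃ = r₁×r₂ = (+0.06998,+0.07618,+0.99463); SVD([r₁ r₂ r₃]) → R = UVᵀ:
  R  [+0.91666 +0.39350 +0.06998]
  R  [-0.39822 +0.91412 +0.07618]
  R  [-0.03399 -0.09770 +0.99463]
t = (+0.04157, -0.02482, +0.54607) m
tr R = 2.825413; θ = arccos((tr R − 1)/2) = 0.420937 rad = 24.118°
axis k = ((R−Rᵀ)₃₂, (R−Rᵀ)₁₃, (R−Rᵀ)₂₁) / (2 sinθ) = (-0.212776, +0.127227, -0.968783)
rvec = θ·k = (-0.089565, +0.053555, -0.407797)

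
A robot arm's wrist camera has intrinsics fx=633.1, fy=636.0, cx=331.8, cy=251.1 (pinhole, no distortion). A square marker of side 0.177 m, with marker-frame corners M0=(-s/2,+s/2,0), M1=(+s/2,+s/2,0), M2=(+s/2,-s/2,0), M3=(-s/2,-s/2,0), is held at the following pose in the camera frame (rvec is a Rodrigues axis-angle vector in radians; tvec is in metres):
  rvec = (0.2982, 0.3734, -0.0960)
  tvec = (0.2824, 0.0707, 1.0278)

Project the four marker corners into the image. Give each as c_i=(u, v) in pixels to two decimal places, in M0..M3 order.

c0=(456.33, 343.91) c1=(566.40, 345.76) c2=(560.95, 240.05) c3=(446.18, 244.84)

Intrinsics K: fx=633.1, fy=636.0, cx=331.8, cy=251.1
Marker side s = 0.177 m; corners in marker frame (Z=0):
  M0 = (-0.0885, +0.0885, 0)
  M1 = (+0.0885, +0.0885, 0)
  M2 = (+0.0885, -0.0885, 0)
  M3 = (-0.0885, -0.0885, 0)
rvec = (0.2982, 0.3734, -0.0960), |rvec| = θ = 0.48741 rad = 27.926°
Rodrigues: sinθ=0.46834, 1−cosθ=0.11645; R = I + sinθ·[k]× + (1−cosθ)·[k]×²:
    [+0.92714 +0.14682 +0.34476]
    [-0.03766 +0.95189 -0.30410]
    [-0.37282 +0.26896 +0.88807]
t = (0.2824, 0.0707, 1.0278) m
M0: Pc = R·M0+t = (+0.21334, +0.15828, +1.08460); u = 633.1·(+0.21334)/1.08460 + 331.8 = 456.3318, v = 636.0·(+0.15828)/1.08460 + 251.1 = 343.9118
M1: Pc = R·M1+t = (+0.37745, +0.15161, +1.01861); u = 633.1·(+0.37745)/1.01861 + 331.8 = 566.3954, v = 636.0·(+0.15161)/1.01861 + 251.1 = 345.7621
M2: Pc = R·M2+t = (+0.35146, -0.01688, +0.97100); u = 633.1·(+0.35146)/0.97100 + 331.8 = 560.9529, v = 636.0·(-0.01688)/0.97100 + 251.1 = 240.0464
M3: Pc = R·M3+t = (+0.18735, -0.01021, +1.03699); u = 633.1·(+0.18735)/1.03699 + 331.8 = 446.1828, v = 636.0·(-0.01021)/1.03699 + 251.1 = 244.8384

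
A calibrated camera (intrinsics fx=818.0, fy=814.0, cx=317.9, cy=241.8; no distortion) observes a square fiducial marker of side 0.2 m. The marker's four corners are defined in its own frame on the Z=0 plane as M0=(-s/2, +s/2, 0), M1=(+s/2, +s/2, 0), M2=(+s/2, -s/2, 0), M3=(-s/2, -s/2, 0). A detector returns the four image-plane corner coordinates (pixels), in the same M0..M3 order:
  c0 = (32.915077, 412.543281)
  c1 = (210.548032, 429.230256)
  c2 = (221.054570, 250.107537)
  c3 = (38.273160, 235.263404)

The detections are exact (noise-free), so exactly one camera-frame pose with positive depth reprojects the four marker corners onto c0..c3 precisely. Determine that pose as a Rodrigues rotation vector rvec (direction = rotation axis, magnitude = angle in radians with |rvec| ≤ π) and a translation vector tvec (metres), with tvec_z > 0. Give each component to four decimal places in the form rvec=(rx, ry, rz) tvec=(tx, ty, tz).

Intrinsics K: fx=818.0, fy=814.0, cx=317.9, cy=241.8
Marker side s = 0.2 m; corners in marker frame (Z=0):
  M0 = (-0.1000, +0.1000, 0)
  M1 = (+0.1000, +0.1000, 0)
  M2 = (+0.1000, -0.1000, 0)
  M3 = (-0.1000, -0.1000, 0)
Detected image corners:
  c0 = (32.915077, 412.543281) px
  c1 = (210.548032, 429.230256) px
  c2 = (221.054570, 250.107537) px
  c3 = (38.273160, 235.263404) px
Planar DLT: solve 8×8 A·h = b for H (H[2,2]=1):
  H  [+892.79909 -21.97799 +125.06465]
  H  [+57.62645 +937.43594 +332.98324]
  H  [-0.06409 +0.14003 +1.00000]
B = K⁻¹H; ‖b₁‖=1.121792, ‖b₂‖=1.121792; λ = 2/(‖b₁‖+‖b₂‖) = 0.891431, sign → tz>0 ⇒ λ=+0.891431
r₁ = λ·B[:,0] = (+0.99515,+0.08008,-0.05714); r₂ = λ·B[:,1] = (-0.07246,+0.98953,+0.12482)
r₃ = r₁×r₂ = (+0.06653,-0.12008,+0.99053); SVD([r₁ r₂ r₃]) → R = UVᵀ:
  R  [+0.99515 -0.07246 +0.06653]
  R  [+0.08008 +0.98953 -0.12008]
  R  [-0.05714 +0.12482 +0.99053]
t = (-0.21015, +0.09986, +0.89143) m
tr R = 2.975211; θ = arccos((tr R − 1)/2) = 0.157608 rad = 9.030°
axis k = ((R−Rᵀ)₃₂, (R−Rᵀ)₁₃, (R−Rᵀ)₂₁) / (2 sinθ) = (+0.780164, +0.393964, +0.485939)
rvec = θ·k = (+0.122960, +0.062092, +0.076588)

rvec=(0.1230, 0.0621, 0.0766) tvec=(-0.2101, 0.0999, 0.8914)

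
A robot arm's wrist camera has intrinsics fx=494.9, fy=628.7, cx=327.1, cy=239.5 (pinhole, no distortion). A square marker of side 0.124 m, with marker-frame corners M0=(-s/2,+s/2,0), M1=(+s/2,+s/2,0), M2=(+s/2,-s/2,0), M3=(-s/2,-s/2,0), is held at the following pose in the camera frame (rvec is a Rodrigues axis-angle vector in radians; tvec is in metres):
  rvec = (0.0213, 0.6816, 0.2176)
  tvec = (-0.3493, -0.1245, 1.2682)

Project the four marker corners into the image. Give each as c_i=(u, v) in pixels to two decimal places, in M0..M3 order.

Intrinsics K: fx=494.9, fy=628.7, cx=327.1, cy=239.5
Marker side s = 0.124 m; corners in marker frame (Z=0):
  M0 = (-0.0620, +0.0620, 0)
  M1 = (+0.0620, +0.0620, 0)
  M2 = (+0.0620, -0.0620, 0)
  M3 = (-0.0620, -0.0620, 0)
rvec = (0.0213, 0.6816, 0.2176), |rvec| = θ = 0.71581 rad = 41.013°
Rodrigues: sinθ=0.65623, 1−cosθ=0.24544; R = I + sinθ·[k]× + (1−cosθ)·[k]×²:
    [+0.75478 -0.19253 +0.62709]
    [+0.20644 +0.97710 +0.05152]
    [-0.62265 +0.09057 +0.77724]
t = (-0.3493, -0.1245, 1.2682) m
M0: Pc = R·M0+t = (-0.40803, -0.07672, +1.31242); u = 494.9·(-0.40803)/1.31242 + 327.1 = 173.2348, v = 628.7·(-0.07672)/1.31242 + 239.5 = 202.7486
M1: Pc = R·M1+t = (-0.31444, -0.05112, +1.23521); u = 494.9·(-0.31444)/1.23521 + 327.1 = 201.1161, v = 628.7·(-0.05112)/1.23521 + 239.5 = 213.4807
M2: Pc = R·M2+t = (-0.29057, -0.17228, +1.22398); u = 494.9·(-0.29057)/1.22398 + 327.1 = 209.6133, v = 628.7·(-0.17228)/1.22398 + 239.5 = 151.0076
M3: Pc = R·M3+t = (-0.38416, -0.19788, +1.30119); u = 494.9·(-0.38416)/1.30119 + 327.1 = 180.9871, v = 628.7·(-0.19788)/1.30119 + 239.5 = 143.8897

c0=(173.23, 202.75) c1=(201.12, 213.48) c2=(209.61, 151.01) c3=(180.99, 143.89)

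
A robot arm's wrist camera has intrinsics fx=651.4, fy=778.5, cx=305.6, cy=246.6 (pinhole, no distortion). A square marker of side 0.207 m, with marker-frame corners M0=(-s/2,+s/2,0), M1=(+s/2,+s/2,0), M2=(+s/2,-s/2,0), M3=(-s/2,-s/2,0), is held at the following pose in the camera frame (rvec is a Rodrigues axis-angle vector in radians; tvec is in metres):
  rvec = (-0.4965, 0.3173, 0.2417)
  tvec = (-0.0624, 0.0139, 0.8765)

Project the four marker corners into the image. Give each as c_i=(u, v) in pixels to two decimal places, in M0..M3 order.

c0=(163.79, 324.24) c1=(307.16, 361.68) c2=(353.04, 194.76) c3=(219.39, 173.55)

Intrinsics K: fx=651.4, fy=778.5, cx=305.6, cy=246.6
Marker side s = 0.207 m; corners in marker frame (Z=0):
  M0 = (-0.1035, +0.1035, 0)
  M1 = (+0.1035, +0.1035, 0)
  M2 = (+0.1035, -0.1035, 0)
  M3 = (-0.1035, -0.1035, 0)
rvec = (-0.4965, 0.3173, 0.2417), |rvec| = θ = 0.63688 rad = 36.490°
Rodrigues: sinθ=0.59469, 1−cosθ=0.19604; R = I + sinθ·[k]× + (1−cosθ)·[k]×²:
    [+0.92310 -0.30183 +0.23828]
    [+0.14955 +0.85262 +0.50068]
    [-0.35428 -0.42654 +0.83219]
t = (-0.0624, 0.0139, 0.8765) m
M0: Pc = R·M0+t = (-0.18918, +0.08667, +0.86902); u = 651.4·(-0.18918)/0.86902 + 305.6 = 163.7940, v = 778.5·(+0.08667)/0.86902 + 246.6 = 324.2403
M1: Pc = R·M1+t = (+0.00190, +0.11762, +0.79568); u = 651.4·(+0.00190)/0.79568 + 305.6 = 307.1568, v = 778.5·(+0.11762)/0.79568 + 246.6 = 361.6837
M2: Pc = R·M2+t = (+0.06438, -0.05887, +0.88398); u = 651.4·(+0.06438)/0.88398 + 305.6 = 353.0419, v = 778.5·(-0.05887)/0.88398 + 246.6 = 194.7563
M3: Pc = R·M3+t = (-0.12670, -0.08982, +0.95732); u = 651.4·(-0.12670)/0.95732 + 305.6 = 219.3866, v = 778.5·(-0.08982)/0.95732 + 246.6 = 173.5540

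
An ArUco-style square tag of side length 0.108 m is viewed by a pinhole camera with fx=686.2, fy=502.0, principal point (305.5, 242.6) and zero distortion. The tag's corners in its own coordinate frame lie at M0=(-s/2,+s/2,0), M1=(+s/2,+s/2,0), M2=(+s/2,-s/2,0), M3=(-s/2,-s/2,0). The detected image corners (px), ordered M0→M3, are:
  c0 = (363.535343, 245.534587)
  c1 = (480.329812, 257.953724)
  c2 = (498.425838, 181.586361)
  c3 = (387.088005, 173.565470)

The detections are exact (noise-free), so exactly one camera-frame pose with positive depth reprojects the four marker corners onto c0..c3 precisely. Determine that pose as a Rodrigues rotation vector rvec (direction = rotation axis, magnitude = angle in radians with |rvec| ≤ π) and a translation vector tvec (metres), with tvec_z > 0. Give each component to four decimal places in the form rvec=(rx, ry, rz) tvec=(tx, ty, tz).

Intrinsics K: fx=686.2, fy=502.0, cx=305.5, cy=242.6
Marker side s = 0.108 m; corners in marker frame (Z=0):
  M0 = (-0.0540, +0.0540, 0)
  M1 = (+0.0540, +0.0540, 0)
  M2 = (+0.0540, -0.0540, 0)
  M3 = (-0.0540, -0.0540, 0)
Detected image corners:
  c0 = (363.535343, 245.534587) px
  c1 = (480.329812, 257.953724) px
  c2 = (498.425838, 181.586361) px
  c3 = (387.088005, 173.565470) px
Planar DLT: solve 8×8 A·h = b for H (H[2,2]=1):
  H  [+849.61819 -422.54658 +431.17646]
  H  [-8.14640 +572.48124 +213.46762]
  H  [-0.47607 -0.52985 +1.00000]
B = K⁻¹H; ‖b₁‖=1.541155, ‖b₂‖=1.541155; λ = 2/(‖b₁‖+‖b₂‖) = 0.648864, sign → tz>0 ⇒ λ=+0.648864
r₁ = λ·B[:,0] = (+0.94092,+0.13875,-0.30891); r₂ = λ·B[:,1] = (-0.24649,+0.90611,-0.34380)
r₃ = r₁×r₂ = (+0.23220,+0.39963,+0.88678); SVD([r₁ r₂ r₃]) → R = UVᵀ:
  R  [+0.94092 -0.24649 +0.23220]
  R  [+0.13875 +0.90611 +0.39963]
  R  [-0.30891 -0.34380 +0.88678]
t = (+0.11884, -0.03766, +0.64886) m
tr R = 2.733809; θ = arccos((tr R − 1)/2) = 0.521838 rad = 29.899°
axis k = ((R−Rᵀ)₃₂, (R−Rᵀ)₁₃, (R−Rᵀ)₂₁) / (2 sinθ) = (-0.745711, +0.542761, +0.386427)
rvec = θ·k = (-0.389140, +0.283233, +0.201652)

rvec=(-0.3891, 0.2832, 0.2017) tvec=(0.1188, -0.0377, 0.6489)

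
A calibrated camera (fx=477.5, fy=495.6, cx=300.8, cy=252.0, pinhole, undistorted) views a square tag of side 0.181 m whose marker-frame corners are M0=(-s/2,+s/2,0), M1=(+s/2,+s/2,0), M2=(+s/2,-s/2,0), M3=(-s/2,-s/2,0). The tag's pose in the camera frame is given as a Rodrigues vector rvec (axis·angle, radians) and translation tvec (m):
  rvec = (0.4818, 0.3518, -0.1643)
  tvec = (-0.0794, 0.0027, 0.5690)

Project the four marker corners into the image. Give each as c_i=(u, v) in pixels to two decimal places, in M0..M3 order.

c0=(195.02, 320.35) c1=(322.31, 317.04) c2=(284.60, 169.34) c3=(144.45, 190.54)

Intrinsics K: fx=477.5, fy=495.6, cx=300.8, cy=252.0
Marker side s = 0.181 m; corners in marker frame (Z=0):
  M0 = (-0.0905, +0.0905, 0)
  M1 = (+0.0905, +0.0905, 0)
  M2 = (+0.0905, -0.0905, 0)
  M3 = (-0.0905, -0.0905, 0)
rvec = (0.4818, 0.3518, -0.1643), |rvec| = θ = 0.61878 rad = 35.453°
Rodrigues: sinθ=0.58004, 1−cosθ=0.18541; R = I + sinθ·[k]× + (1−cosθ)·[k]×²:
    [+0.92700 +0.23609 +0.29144]
    [-0.07194 +0.87452 -0.47963]
    [-0.36811 +0.42365 +0.82766]
t = (-0.0794, 0.0027, 0.5690) m
M0: Pc = R·M0+t = (-0.14193, +0.08835, +0.64065); u = 477.5·(-0.14193)/0.64065 + 300.8 = 195.0175, v = 495.6·(+0.08835)/0.64065 + 252.0 = 320.3494
M1: Pc = R·M1+t = (+0.02586, +0.07533, +0.57403); u = 477.5·(+0.02586)/0.57403 + 300.8 = 322.3111, v = 495.6·(+0.07533)/0.57403 + 252.0 = 317.0413
M2: Pc = R·M2+t = (-0.01687, -0.08295, +0.49735); u = 477.5·(-0.01687)/0.49735 + 300.8 = 284.6000, v = 495.6·(-0.08295)/0.49735 + 252.0 = 169.3371
M3: Pc = R·M3+t = (-0.18466, -0.06993, +0.56397); u = 477.5·(-0.18466)/0.56397 + 300.8 = 144.4542, v = 495.6·(-0.06993)/0.56397 + 252.0 = 190.5447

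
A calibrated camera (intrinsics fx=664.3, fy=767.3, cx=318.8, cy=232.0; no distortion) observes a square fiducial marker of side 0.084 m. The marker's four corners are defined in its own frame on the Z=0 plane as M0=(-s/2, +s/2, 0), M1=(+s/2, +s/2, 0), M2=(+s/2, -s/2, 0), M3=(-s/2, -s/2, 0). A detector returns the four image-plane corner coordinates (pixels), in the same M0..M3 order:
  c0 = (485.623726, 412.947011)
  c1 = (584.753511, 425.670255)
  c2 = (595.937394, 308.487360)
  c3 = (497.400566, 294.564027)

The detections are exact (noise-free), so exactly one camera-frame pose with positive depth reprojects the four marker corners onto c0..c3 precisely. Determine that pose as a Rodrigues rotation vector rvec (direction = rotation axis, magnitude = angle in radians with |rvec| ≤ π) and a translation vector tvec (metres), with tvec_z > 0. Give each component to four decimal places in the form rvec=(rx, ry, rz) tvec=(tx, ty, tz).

rvec=(-0.0265, -0.0716, 0.1240) tvec=(0.1827, 0.0913, 0.5457)

Intrinsics K: fx=664.3, fy=767.3, cx=318.8, cy=232.0
Marker side s = 0.084 m; corners in marker frame (Z=0):
  M0 = (-0.0420, +0.0420, 0)
  M1 = (+0.0420, +0.0420, 0)
  M2 = (+0.0420, -0.0420, 0)
  M3 = (-0.0420, -0.0420, 0)
Detected image corners:
  c0 = (485.623726, 412.947011) px
  c1 = (584.753511, 425.670255) px
  c2 = (595.937394, 308.487360) px
  c3 = (497.400566, 294.564027) px
Planar DLT: solve 8×8 A·h = b for H (H[2,2]=1):
  H  [+1245.65455 -167.26324 +541.20748]
  H  [+204.65239 +1381.74351 +360.31292]
  H  [+0.12770 -0.05659 +1.00000]
B = K⁻¹H; ‖b₁‖=1.832597, ‖b₂‖=1.832597; λ = 2/(‖b₁‖+‖b₂‖) = 0.545674, sign → tz>0 ⇒ λ=+0.545674
r₁ = λ·B[:,0] = (+0.98977,+0.12447,+0.06968); r₂ = λ·B[:,1] = (-0.12258,+0.99198,-0.03088)
r₃ = r₁×r₂ = (-0.07297,+0.02202,+0.99709); SVD([r₁ r₂ r₃]) → R = UVᵀ:
  R  [+0.98977 -0.12258 -0.07297]
  R  [+0.12447 +0.99198 +0.02202]
  R  [+0.06968 -0.03088 +0.99709]
t = (+0.18269, +0.09125, +0.54567) m
tr R = 2.978843; θ = arccos((tr R − 1)/2) = 0.145582 rad = 8.341°
axis k = ((R−Rᵀ)₃₂, (R−Rᵀ)₁₃, (R−Rᵀ)₂₁) / (2 sinθ) = (-0.182336, -0.491659, +0.851484)
rvec = θ·k = (-0.026545, -0.071577, +0.123961)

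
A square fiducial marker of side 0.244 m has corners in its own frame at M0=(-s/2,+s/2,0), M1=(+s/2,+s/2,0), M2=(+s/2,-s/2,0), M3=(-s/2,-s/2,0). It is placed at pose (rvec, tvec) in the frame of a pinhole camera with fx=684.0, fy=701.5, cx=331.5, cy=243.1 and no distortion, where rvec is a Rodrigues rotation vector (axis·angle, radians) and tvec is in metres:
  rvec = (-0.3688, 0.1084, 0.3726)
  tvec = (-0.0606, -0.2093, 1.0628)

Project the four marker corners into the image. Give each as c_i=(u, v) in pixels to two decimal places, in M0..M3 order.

c0=(187.68, 145.85) c1=(336.10, 199.16) c2=(393.51, 65.54) c3=(253.65, 21.01)

Intrinsics K: fx=684.0, fy=701.5, cx=331.5, cy=243.1
Marker side s = 0.244 m; corners in marker frame (Z=0):
  M0 = (-0.1220, +0.1220, 0)
  M1 = (+0.1220, +0.1220, 0)
  M2 = (+0.1220, -0.1220, 0)
  M3 = (-0.1220, -0.1220, 0)
rvec = (-0.3688, 0.1084, 0.3726), |rvec| = θ = 0.53535 rad = 30.673°
Rodrigues: sinθ=0.51014, 1−cosθ=0.13991; R = I + sinθ·[k]× + (1−cosθ)·[k]×²:
    [+0.92649 -0.37457 +0.03621]
    [+0.33554 +0.86583 +0.37115]
    [-0.17038 -0.33172 +0.92787]
t = (-0.0606, -0.2093, 1.0628) m
M0: Pc = R·M0+t = (-0.21933, -0.14460, +1.04312); u = 684.0·(-0.21933)/1.04312 + 331.5 = 187.6796, v = 701.5·(-0.14460)/1.04312 + 243.1 = 145.8527
M1: Pc = R·M1+t = (+0.00673, -0.06273, +1.00154); u = 684.0·(+0.00673)/1.00154 + 331.5 = 336.0990, v = 701.5·(-0.06273)/1.00154 + 243.1 = 199.1606
M2: Pc = R·M2+t = (+0.09813, -0.27400, +1.08248); u = 684.0·(+0.09813)/1.08248 + 331.5 = 393.5062, v = 701.5·(-0.27400)/1.08248 + 243.1 = 65.5382
M3: Pc = R·M3+t = (-0.12793, -0.35587, +1.12406); u = 684.0·(-0.12793)/1.12406 + 331.5 = 253.6507, v = 701.5·(-0.35587)/1.12406 + 243.1 = 21.0108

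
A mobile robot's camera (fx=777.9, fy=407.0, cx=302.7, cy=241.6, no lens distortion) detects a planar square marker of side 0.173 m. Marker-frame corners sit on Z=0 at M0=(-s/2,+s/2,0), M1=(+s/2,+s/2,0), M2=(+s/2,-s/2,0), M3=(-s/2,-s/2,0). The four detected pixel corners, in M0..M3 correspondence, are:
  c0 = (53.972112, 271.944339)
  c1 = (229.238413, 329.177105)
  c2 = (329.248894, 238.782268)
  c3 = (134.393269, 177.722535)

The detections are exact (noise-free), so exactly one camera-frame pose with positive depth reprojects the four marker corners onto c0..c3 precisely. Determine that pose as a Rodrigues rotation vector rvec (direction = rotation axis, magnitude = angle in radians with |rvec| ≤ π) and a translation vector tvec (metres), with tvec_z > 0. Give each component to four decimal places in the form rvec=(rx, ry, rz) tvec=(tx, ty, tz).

rvec=(0.3216, 0.1636, 0.5230) tvec=(-0.0942, 0.0223, 0.6155)

Intrinsics K: fx=777.9, fy=407.0, cx=302.7, cy=241.6
Marker side s = 0.173 m; corners in marker frame (Z=0):
  M0 = (-0.0865, +0.0865, 0)
  M1 = (+0.0865, +0.0865, 0)
  M2 = (+0.0865, -0.0865, 0)
  M3 = (-0.0865, -0.0865, 0)
Detected image corners:
  c0 = (53.972112, 271.944339) px
  c1 = (229.238413, 329.177105) px
  c2 = (329.248894, 238.782268) px
  c3 = (134.393269, 177.722535) px
Planar DLT: solve 8×8 A·h = b for H (H[2,2]=1):
  H  [+1045.31369 -417.23655 +183.61714]
  H  [+311.80956 +674.94575 +256.32625]
  H  [-0.11613 +0.55526 +1.00000]
B = K⁻¹H; ‖b₁‖=1.624807, ‖b₂‖=1.624807; λ = 2/(‖b₁‖+‖b₂‖) = 0.615458, sign → tz>0 ⇒ λ=+0.615458
r₁ = λ·B[:,0] = (+0.85484,+0.51394,-0.07148); r₂ = λ·B[:,1] = (-0.46309,+0.81778,+0.34174)
r₃ = r₁×r₂ = (+0.23408,-0.25903,+0.93707); SVD([r₁ r₂ r₃]) → R = UVᵀ:
  R  [+0.85484 -0.46309 +0.23408]
  R  [+0.51394 +0.81778 -0.25903]
  R  [-0.07148 +0.34174 +0.93707]
t = (-0.09422, +0.02227, +0.61546) m
tr R = 2.609699; θ = arccos((tr R − 1)/2) = 0.635375 rad = 36.404°
axis k = ((R−Rᵀ)₃₂, (R−Rᵀ)₁₃, (R−Rᵀ)₂₁) / (2 sinθ) = (+0.506140, +0.257430, +0.823135)
rvec = θ·k = (+0.321589, +0.163564, +0.523000)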